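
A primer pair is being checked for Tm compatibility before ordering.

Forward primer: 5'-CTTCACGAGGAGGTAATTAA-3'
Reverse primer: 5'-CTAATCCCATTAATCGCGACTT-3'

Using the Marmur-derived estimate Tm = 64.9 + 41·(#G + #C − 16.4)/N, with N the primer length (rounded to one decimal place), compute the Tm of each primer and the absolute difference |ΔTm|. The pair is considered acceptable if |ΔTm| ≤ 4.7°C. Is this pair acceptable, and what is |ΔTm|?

Forward: G+C = 8, N = 20 → Tm = 64.9 + 41·(8 − 16.4)/20 = 47.7°C.
Reverse: G+C = 9, N = 22 → Tm = 64.9 + 41·(9 − 16.4)/22 = 51.1°C.
|ΔTm| = |47.7 − 51.1| = 3.4°C, ≤ 4.7°C.

|ΔTm| = 3.4°C; the pair is acceptable.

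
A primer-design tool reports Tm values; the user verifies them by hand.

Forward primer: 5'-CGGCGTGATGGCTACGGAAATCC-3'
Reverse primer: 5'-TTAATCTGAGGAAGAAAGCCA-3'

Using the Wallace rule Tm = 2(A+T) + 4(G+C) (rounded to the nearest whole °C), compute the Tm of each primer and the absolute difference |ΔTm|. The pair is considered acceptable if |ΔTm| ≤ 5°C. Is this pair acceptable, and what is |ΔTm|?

|ΔTm| = 16°C; the pair is not acceptable.

Forward: A=5 T=4 G=8 C=6 → Tm = 2·9 + 4·14 = 74°C.
Reverse: A=9 T=4 G=5 C=3 → Tm = 2·13 + 4·8 = 58°C.
|ΔTm| = |74 − 58| = 16°C, > 5°C.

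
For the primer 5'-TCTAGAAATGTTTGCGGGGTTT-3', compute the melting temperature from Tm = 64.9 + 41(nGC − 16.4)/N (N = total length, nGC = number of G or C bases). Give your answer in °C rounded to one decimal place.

Base counts: A=4, T=9, G=7, C=2; G+C = 9, N = 22.
Tm = 64.9 + 41·(9 − 16.4)/22 = 64.9 + -303.40/22 = 51.1°C.

51.1°C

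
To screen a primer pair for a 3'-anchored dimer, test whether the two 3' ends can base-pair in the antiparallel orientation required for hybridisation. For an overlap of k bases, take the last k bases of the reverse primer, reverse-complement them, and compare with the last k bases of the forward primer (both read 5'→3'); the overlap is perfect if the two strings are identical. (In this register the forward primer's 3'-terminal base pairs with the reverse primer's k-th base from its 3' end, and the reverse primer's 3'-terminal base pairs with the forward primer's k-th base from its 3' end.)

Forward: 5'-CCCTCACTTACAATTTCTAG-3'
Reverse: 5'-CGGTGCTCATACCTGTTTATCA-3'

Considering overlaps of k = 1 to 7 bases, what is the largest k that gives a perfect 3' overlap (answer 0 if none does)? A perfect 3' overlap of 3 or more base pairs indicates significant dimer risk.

Last 7 bases (5'→3') — forward …TTTCTAG, reverse …TTTATCA.
Reverse complement of the reverse primer's last 7 bases: TGATAAA; its first k bases are the reverse complement of the reverse primer's last k bases, so a perfect k-base overlap needs the forward primer's last k bases to equal them.
Comparing (forward last k vs required): k=1: G vs T ✗; k=2: AG vs TG ✗; k=3: TAG vs TGA ✗; k=4: CTAG vs TGAT ✗; k=5: TCTAG vs TGATA ✗; k=6: TTCTAG vs TGATAA ✗; k=7: TTTCTAG vs TGATAAA ✗.
No overlap length from 1 to 7 is perfect, so the longest perfect 3' overlap is 0.

Longest perfect overlap: 0 complementary base pairs; below the dimer-risk threshold (threshold 3).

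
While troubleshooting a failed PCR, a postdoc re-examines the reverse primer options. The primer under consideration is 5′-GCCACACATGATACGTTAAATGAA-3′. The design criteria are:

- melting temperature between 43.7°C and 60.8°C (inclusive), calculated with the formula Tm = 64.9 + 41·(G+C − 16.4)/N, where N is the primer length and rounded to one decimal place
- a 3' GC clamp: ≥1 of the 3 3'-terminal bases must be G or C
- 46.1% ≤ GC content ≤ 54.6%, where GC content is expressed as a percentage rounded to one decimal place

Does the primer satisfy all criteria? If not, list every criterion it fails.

Base counts: A=10, T=5, G=4, C=5 (length 24).
Tm: Tm = 64.9 + 41·(9 − 16.4)/24 = 52.3°C ✓
GC clamp: 3' end GAA has 1 G/C ✓
GC content: GC 9/24 = 37.5%, outside 46.1–54.6% ✗

Fails: GC content.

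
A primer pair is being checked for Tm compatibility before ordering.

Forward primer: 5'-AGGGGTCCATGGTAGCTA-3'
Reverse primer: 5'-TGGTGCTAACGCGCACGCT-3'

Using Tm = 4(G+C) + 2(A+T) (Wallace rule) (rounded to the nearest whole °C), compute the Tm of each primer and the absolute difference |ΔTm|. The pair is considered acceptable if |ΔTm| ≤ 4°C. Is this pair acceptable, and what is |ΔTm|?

|ΔTm| = 6°C; the pair is not acceptable.

Forward: A=4 T=4 G=7 C=3 → Tm = 2·8 + 4·10 = 56°C.
Reverse: A=3 T=4 G=6 C=6 → Tm = 2·7 + 4·12 = 62°C.
|ΔTm| = |56 − 62| = 6°C, > 4°C.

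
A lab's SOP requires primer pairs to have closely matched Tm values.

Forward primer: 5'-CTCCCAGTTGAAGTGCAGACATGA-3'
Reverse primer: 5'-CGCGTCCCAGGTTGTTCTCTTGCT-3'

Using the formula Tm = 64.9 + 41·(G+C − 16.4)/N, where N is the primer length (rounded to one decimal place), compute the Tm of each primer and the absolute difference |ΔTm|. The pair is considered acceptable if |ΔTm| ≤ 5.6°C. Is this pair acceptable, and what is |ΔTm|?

Forward: G+C = 12, N = 24 → Tm = 64.9 + 41·(12 − 16.4)/24 = 57.4°C.
Reverse: G+C = 14, N = 24 → Tm = 64.9 + 41·(14 − 16.4)/24 = 60.8°C.
|ΔTm| = |57.4 − 60.8| = 3.4°C, ≤ 5.6°C.

|ΔTm| = 3.4°C; the pair is acceptable.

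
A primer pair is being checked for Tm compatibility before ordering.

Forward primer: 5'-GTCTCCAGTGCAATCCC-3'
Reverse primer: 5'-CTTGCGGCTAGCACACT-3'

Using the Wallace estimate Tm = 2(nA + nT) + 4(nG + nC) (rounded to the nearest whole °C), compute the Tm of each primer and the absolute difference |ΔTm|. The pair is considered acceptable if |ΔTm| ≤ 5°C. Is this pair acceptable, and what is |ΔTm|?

|ΔTm| = 0°C; the pair is acceptable.

Forward: A=3 T=4 G=3 C=7 → Tm = 2·7 + 4·10 = 54°C.
Reverse: A=3 T=4 G=4 C=6 → Tm = 2·7 + 4·10 = 54°C.
|ΔTm| = |54 − 54| = 0°C, ≤ 5°C.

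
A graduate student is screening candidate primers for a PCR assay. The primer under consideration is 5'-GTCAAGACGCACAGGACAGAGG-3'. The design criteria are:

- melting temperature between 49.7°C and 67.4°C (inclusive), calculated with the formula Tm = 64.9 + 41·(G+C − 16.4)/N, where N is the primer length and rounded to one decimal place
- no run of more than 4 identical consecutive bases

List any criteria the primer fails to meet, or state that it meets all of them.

Meets all criteria.

Base counts: A=8, T=1, G=8, C=5 (length 22).
Tm: Tm = 64.9 + 41·(13 − 16.4)/22 = 58.6°C ✓
homopolymer run: longest run = 2 ✓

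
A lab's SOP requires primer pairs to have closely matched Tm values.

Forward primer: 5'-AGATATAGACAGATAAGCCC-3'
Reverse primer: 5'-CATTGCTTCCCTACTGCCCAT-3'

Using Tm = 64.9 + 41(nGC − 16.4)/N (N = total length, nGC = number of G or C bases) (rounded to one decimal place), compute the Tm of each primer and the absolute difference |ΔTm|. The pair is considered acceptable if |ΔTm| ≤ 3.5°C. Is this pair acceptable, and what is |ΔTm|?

Forward: G+C = 8, N = 20 → Tm = 64.9 + 41·(8 − 16.4)/20 = 47.7°C.
Reverse: G+C = 11, N = 21 → Tm = 64.9 + 41·(11 − 16.4)/21 = 54.4°C.
|ΔTm| = |47.7 − 54.4| = 6.7°C, > 3.5°C.

|ΔTm| = 6.7°C; the pair is not acceptable.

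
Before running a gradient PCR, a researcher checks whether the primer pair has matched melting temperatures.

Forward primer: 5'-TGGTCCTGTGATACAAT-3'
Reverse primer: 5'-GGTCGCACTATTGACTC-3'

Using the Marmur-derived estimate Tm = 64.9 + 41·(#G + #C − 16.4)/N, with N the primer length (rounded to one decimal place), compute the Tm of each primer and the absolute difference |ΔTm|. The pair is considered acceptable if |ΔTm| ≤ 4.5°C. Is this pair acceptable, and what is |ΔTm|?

|ΔTm| = 4.9°C; the pair is not acceptable.

Forward: G+C = 7, N = 17 → Tm = 64.9 + 41·(7 − 16.4)/17 = 42.2°C.
Reverse: G+C = 9, N = 17 → Tm = 64.9 + 41·(9 − 16.4)/17 = 47.1°C.
|ΔTm| = |42.2 − 47.1| = 4.9°C, > 4.5°C.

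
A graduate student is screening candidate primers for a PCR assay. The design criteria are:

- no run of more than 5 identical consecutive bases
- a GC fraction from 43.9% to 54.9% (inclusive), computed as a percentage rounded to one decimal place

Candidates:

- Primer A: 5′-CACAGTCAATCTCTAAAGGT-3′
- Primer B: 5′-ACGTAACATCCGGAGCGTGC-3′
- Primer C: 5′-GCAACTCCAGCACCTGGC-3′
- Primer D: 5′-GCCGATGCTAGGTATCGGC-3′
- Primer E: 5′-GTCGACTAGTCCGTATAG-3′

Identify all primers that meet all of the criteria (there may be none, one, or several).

Primer A (20 nt, A=7 T=5 G=3 C=5): longest run = 3 ✓; GC 8/20 = 40.0%, outside 43.9–54.9% ✗ — fails.
Primer B (20 nt, A=5 T=3 G=6 C=6): longest run = 2 ✓; GC 12/20 = 60.0%, outside 43.9–54.9% ✗ — fails.
Primer C (18 nt, A=4 T=2 G=4 C=8): longest run = 2 ✓; GC 12/18 = 66.7%, outside 43.9–54.9% ✗ — fails.
Primer D (19 nt, A=3 T=4 G=7 C=5): longest run = 2 ✓; GC 12/19 = 63.2%, outside 43.9–54.9% ✗ — fails.
Primer E (18 nt, A=4 T=5 G=5 C=4): longest run = 2 ✓; GC 9/18 = 50.0% ✓ — passes.

Primer E only.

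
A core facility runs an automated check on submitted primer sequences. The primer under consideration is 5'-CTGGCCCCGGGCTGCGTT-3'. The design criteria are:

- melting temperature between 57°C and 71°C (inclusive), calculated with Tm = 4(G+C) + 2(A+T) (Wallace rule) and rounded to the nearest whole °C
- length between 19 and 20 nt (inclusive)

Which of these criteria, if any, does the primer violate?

Fails: length.

Base counts: A=0, T=4, G=7, C=7 (length 18).
Tm: Tm = 2·4 + 4·14 = 64°C ✓
length: length 18, outside 19–20 ✗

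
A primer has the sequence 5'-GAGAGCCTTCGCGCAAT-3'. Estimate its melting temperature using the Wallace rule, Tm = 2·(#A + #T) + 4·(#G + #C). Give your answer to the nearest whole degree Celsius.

54°C

Base counts: A=4, T=3, G=5, C=5 (length 17).
Tm = 2·(4+3) + 4·(5+5) = 2·7 + 4·10 = 14 + 40 = 54°C.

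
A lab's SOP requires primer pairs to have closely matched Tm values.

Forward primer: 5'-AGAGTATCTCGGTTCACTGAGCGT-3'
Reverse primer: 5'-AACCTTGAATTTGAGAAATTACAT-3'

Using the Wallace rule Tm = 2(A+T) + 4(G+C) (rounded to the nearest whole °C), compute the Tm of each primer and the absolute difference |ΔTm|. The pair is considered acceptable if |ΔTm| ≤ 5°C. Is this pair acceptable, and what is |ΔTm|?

Forward: A=5 T=7 G=7 C=5 → Tm = 2·12 + 4·12 = 72°C.
Reverse: A=10 T=8 G=3 C=3 → Tm = 2·18 + 4·6 = 60°C.
|ΔTm| = |72 − 60| = 12°C, > 5°C.

|ΔTm| = 12°C; the pair is not acceptable.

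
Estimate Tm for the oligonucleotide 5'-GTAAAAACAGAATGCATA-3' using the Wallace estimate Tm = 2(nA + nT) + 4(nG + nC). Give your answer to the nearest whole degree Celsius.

Base counts: A=10, T=3, G=3, C=2 (length 18).
Tm = 2·(10+3) + 4·(3+2) = 2·13 + 4·5 = 26 + 20 = 46°C.

46°C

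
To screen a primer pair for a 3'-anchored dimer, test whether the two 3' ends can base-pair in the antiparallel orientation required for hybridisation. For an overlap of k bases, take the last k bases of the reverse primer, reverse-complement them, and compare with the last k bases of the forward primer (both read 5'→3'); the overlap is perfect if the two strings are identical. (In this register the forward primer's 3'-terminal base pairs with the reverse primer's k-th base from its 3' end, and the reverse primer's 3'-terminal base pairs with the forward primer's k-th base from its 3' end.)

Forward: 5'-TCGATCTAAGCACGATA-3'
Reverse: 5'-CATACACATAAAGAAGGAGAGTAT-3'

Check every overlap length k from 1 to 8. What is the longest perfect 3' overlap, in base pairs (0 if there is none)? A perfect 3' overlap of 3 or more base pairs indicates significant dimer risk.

Last 8 bases (5'→3') — forward …GCACGATA, reverse …GAGAGTAT.
Reverse complement of the reverse primer's last 8 bases: ATACTCTC; its first k bases are the reverse complement of the reverse primer's last k bases, so a perfect k-base overlap needs the forward primer's last k bases to equal them.
Comparing (forward last k vs required): k=1: A vs A ✓; k=2: TA vs AT ✗; k=3: ATA vs ATA ✓; k=4: GATA vs ATAC ✗; k=5: CGATA vs ATACT ✗; k=6: ACGATA vs ATACTC ✗; k=7: CACGATA vs ATACTCT ✗; k=8: GCACGATA vs ATACTCTC ✗.
Perfect overlaps at k = 1, 3; the largest is 3.

Longest perfect overlap: 3 complementary base pairs; significant dimer risk (threshold 3).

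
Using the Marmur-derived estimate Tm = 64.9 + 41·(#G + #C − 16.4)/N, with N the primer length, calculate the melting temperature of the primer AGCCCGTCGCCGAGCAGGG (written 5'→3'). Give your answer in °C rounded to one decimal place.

Base counts: A=3, T=1, G=8, C=7; G+C = 15, N = 19.
Tm = 64.9 + 41·(15 − 16.4)/19 = 64.9 + -57.40/19 = 61.9°C.

61.9°C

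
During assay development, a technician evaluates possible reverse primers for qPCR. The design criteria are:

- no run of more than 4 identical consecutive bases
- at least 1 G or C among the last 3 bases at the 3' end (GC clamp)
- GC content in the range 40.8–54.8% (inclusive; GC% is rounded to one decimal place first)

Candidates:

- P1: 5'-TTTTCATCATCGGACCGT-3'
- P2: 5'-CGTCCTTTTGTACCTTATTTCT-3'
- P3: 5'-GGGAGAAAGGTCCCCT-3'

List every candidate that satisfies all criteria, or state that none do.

P1 (18 nt, A=3 T=7 G=3 C=5): longest run = 4 ✓; 3' end CGT has 2 G/C ✓; GC 8/18 = 44.4% ✓ — passes.
P2 (22 nt, A=2 T=12 G=2 C=6): longest run = 4 ✓; 3' end TCT has 1 G/C ✓; GC 8/22 = 36.4%, outside 40.8–54.8% ✗ — fails.
P3 (16 nt, A=4 T=2 G=6 C=4): longest run = 4 ✓; 3' end CCT has 2 G/C ✓; GC 10/16 = 62.5%, outside 40.8–54.8% ✗ — fails.

P1 only.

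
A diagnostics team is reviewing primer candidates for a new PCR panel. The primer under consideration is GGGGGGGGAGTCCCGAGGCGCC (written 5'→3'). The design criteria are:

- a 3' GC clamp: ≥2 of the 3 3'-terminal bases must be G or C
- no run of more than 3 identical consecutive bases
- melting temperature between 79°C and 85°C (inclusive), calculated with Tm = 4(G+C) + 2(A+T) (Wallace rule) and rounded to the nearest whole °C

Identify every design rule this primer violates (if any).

Base counts: A=2, T=1, G=13, C=6 (length 22).
GC clamp: 3' end GCC has 3 G/C ✓
homopolymer run: longest run = 8, exceeds 3 ✗
Tm: Tm = 2·3 + 4·19 = 82°C ✓

Fails: homopolymer run.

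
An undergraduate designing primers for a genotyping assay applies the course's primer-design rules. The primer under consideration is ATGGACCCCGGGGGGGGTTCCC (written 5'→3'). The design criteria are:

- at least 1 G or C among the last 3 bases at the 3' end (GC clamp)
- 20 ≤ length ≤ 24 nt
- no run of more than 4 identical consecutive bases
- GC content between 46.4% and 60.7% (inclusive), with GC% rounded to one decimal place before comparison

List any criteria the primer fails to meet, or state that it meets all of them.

Base counts: A=2, T=3, G=10, C=7 (length 22).
GC clamp: 3' end CCC has 3 G/C ✓
length: length 22 ✓
homopolymer run: longest run = 8, exceeds 4 ✗
GC content: GC 17/22 = 77.3%, outside 46.4–60.7% ✗

Fails: homopolymer run, GC content.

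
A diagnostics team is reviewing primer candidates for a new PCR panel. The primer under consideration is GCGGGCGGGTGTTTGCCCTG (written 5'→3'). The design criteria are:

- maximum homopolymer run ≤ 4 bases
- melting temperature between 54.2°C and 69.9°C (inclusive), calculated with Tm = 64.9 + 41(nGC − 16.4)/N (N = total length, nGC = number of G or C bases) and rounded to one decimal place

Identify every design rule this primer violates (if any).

Meets all criteria.

Base counts: A=0, T=5, G=10, C=5 (length 20).
homopolymer run: longest run = 3 ✓
Tm: Tm = 64.9 + 41·(15 − 16.4)/20 = 62.0°C ✓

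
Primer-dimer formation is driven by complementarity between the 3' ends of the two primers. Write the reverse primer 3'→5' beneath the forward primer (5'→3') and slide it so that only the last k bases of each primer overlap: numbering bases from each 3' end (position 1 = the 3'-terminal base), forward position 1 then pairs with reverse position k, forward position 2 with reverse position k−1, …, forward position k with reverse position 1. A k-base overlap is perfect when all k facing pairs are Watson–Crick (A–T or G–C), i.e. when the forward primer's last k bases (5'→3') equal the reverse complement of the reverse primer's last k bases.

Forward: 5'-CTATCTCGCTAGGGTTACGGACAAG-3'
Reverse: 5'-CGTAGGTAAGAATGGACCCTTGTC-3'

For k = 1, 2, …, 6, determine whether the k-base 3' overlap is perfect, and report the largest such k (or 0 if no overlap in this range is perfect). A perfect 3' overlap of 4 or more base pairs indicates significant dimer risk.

Longest perfect overlap: 6 complementary base pairs; significant dimer risk (threshold 4).

Last 6 bases (5'→3') — forward …GACAAG, reverse …CTTGTC.
Reverse complement of the reverse primer's last 6 bases: GACAAG; its first k bases are the reverse complement of the reverse primer's last k bases, so a perfect k-base overlap needs the forward primer's last k bases to equal them.
Comparing (forward last k vs required): k=1: G vs G ✓; k=2: AG vs GA ✗; k=3: AAG vs GAC ✗; k=4: CAAG vs GACA ✗; k=5: ACAAG vs GACAA ✗; k=6: GACAAG vs GACAAG ✓.
Perfect overlaps at k = 1, 6; the largest is 6.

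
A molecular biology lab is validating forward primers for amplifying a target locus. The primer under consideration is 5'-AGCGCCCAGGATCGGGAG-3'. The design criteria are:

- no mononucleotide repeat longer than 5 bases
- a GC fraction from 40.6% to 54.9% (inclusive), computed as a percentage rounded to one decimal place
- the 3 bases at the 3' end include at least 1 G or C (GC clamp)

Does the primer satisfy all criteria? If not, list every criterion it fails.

Fails: GC content.

Base counts: A=4, T=1, G=8, C=5 (length 18).
homopolymer run: longest run = 3 ✓
GC content: GC 13/18 = 72.2%, outside 40.6–54.9% ✗
GC clamp: 3' end GAG has 2 G/C ✓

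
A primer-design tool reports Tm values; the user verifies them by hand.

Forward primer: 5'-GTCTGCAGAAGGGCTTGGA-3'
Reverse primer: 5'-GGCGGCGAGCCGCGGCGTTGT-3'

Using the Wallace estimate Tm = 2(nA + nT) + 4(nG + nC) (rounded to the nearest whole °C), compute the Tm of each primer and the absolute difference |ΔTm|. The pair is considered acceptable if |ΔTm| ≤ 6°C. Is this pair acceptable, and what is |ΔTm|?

Forward: A=4 T=4 G=8 C=3 → Tm = 2·8 + 4·11 = 60°C.
Reverse: A=1 T=3 G=11 C=6 → Tm = 2·4 + 4·17 = 76°C.
|ΔTm| = |60 − 76| = 16°C, > 6°C.

|ΔTm| = 16°C; the pair is not acceptable.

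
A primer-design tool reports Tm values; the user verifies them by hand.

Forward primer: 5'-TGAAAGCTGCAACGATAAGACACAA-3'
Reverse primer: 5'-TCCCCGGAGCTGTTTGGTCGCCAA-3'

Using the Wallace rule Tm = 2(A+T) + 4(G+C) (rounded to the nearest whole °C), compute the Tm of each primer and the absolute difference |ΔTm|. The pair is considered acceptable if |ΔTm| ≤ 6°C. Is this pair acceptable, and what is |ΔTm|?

Forward: A=12 T=3 G=5 C=5 → Tm = 2·15 + 4·10 = 70°C.
Reverse: A=3 T=6 G=7 C=8 → Tm = 2·9 + 4·15 = 78°C.
|ΔTm| = |70 − 78| = 8°C, > 6°C.

|ΔTm| = 8°C; the pair is not acceptable.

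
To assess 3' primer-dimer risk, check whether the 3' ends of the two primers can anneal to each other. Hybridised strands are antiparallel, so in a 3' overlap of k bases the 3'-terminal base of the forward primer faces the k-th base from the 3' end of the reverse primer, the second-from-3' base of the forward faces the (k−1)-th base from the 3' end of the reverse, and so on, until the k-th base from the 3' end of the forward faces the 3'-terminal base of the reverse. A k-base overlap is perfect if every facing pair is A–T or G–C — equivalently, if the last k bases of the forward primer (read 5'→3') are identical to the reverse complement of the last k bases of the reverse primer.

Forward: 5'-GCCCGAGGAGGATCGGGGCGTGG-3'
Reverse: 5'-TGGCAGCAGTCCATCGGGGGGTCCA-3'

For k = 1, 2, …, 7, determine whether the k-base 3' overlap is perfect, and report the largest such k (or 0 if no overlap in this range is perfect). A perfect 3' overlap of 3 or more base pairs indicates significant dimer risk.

Longest perfect overlap: 3 complementary base pairs; significant dimer risk (threshold 3).

Last 7 bases (5'→3') — forward …GGCGTGG, reverse …GGGTCCA.
Reverse complement of the reverse primer's last 7 bases: TGGACCC; its first k bases are the reverse complement of the reverse primer's last k bases, so a perfect k-base overlap needs the forward primer's last k bases to equal them.
Comparing (forward last k vs required): k=1: G vs T ✗; k=2: GG vs TG ✗; k=3: TGG vs TGG ✓; k=4: GTGG vs TGGA ✗; k=5: CGTGG vs TGGAC ✗; k=6: GCGTGG vs TGGACC ✗; k=7: GGCGTGG vs TGGACCC ✗.
Only k = 3 is perfect, so the longest perfect 3' overlap is 3.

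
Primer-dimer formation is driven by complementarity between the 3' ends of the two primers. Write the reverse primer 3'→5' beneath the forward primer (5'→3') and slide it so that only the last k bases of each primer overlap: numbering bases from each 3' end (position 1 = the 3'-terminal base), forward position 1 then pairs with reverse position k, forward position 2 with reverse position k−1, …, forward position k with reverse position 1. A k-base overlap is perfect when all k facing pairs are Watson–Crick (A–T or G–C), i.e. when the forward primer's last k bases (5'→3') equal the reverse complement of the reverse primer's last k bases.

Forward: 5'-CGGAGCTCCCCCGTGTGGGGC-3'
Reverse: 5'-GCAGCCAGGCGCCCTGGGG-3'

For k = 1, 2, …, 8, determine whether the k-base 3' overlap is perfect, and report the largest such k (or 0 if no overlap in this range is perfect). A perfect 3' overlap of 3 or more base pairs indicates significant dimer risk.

Last 8 bases (5'→3') — forward …TGTGGGGC, reverse …CCCTGGGG.
Reverse complement of the reverse primer's last 8 bases: CCCCAGGG; its first k bases are the reverse complement of the reverse primer's last k bases, so a perfect k-base overlap needs the forward primer's last k bases to equal them.
Comparing (forward last k vs required): k=1: C vs C ✓; k=2: GC vs CC ✗; k=3: GGC vs CCC ✗; k=4: GGGC vs CCCC ✗; k=5: GGGGC vs CCCCA ✗; k=6: TGGGGC vs CCCCAG ✗; k=7: GTGGGGC vs CCCCAGG ✗; k=8: TGTGGGGC vs CCCCAGGG ✗.
Only k = 1 is perfect, so the longest perfect 3' overlap is 1.

Longest perfect overlap: 1 complementary base pair; below the dimer-risk threshold (threshold 3).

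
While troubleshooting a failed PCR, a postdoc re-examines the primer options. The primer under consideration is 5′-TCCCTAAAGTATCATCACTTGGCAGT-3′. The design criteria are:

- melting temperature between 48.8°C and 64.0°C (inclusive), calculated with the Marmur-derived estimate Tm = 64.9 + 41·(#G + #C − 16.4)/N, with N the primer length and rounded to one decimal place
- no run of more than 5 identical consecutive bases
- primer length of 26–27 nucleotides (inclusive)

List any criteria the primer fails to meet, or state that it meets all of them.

Base counts: A=7, T=8, G=4, C=7 (length 26).
Tm: Tm = 64.9 + 41·(11 − 16.4)/26 = 56.4°C ✓
homopolymer run: longest run = 3 ✓
length: length 26 ✓

Meets all criteria.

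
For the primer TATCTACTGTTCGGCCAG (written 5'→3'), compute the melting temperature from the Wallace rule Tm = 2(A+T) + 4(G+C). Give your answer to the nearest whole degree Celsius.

Base counts: A=3, T=6, G=4, C=5 (length 18).
Tm = 2·(3+6) + 4·(4+5) = 2·9 + 4·9 = 18 + 36 = 54°C.

54°C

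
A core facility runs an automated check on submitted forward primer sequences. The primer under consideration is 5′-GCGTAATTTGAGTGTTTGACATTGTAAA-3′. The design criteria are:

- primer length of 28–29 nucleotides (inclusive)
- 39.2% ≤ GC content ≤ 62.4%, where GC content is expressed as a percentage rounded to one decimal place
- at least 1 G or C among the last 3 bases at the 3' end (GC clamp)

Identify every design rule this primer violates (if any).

Base counts: A=8, T=11, G=7, C=2 (length 28).
length: length 28 ✓
GC content: GC 9/28 = 32.1%, outside 39.2–62.4% ✗
GC clamp: 3' end AAA has 0 G/C, need ≥1 ✗

Fails: GC content, GC clamp.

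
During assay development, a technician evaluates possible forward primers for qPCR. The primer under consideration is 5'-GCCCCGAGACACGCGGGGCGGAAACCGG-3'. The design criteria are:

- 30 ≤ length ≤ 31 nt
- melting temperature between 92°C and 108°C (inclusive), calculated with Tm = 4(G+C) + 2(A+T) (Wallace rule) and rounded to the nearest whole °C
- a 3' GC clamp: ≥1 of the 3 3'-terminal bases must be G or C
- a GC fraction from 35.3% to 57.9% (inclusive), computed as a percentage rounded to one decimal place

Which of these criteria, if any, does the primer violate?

Base counts: A=6, T=0, G=12, C=10 (length 28).
length: length 28, outside 30–31 ✗
Tm: Tm = 2·6 + 4·22 = 100°C ✓
GC clamp: 3' end CGG has 3 G/C ✓
GC content: GC 22/28 = 78.6%, outside 35.3–57.9% ✗

Fails: length, GC content.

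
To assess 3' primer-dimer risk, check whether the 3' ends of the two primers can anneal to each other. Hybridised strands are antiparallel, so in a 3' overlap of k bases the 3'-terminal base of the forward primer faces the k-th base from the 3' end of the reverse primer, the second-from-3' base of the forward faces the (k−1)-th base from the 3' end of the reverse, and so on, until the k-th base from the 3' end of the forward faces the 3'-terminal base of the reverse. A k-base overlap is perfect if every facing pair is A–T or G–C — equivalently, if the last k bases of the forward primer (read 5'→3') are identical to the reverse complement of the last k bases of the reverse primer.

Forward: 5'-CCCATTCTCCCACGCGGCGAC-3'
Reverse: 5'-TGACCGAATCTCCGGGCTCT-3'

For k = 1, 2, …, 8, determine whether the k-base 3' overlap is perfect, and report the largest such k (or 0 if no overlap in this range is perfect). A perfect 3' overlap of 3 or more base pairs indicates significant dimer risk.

Last 8 bases (5'→3') — forward …GCGGCGAC, reverse …CGGGCTCT.
Reverse complement of the reverse primer's last 8 bases: AGAGCCCG; its first k bases are the reverse complement of the reverse primer's last k bases, so a perfect k-base overlap needs the forward primer's last k bases to equal them.
Comparing (forward last k vs required): k=1: C vs A ✗; k=2: AC vs AG ✗; k=3: GAC vs AGA ✗; k=4: CGAC vs AGAG ✗; k=5: GCGAC vs AGAGC ✗; k=6: GGCGAC vs AGAGCC ✗; k=7: CGGCGAC vs AGAGCCC ✗; k=8: GCGGCGAC vs AGAGCCCG ✗.
No overlap length from 1 to 8 is perfect, so the longest perfect 3' overlap is 0.

Longest perfect overlap: 0 complementary base pairs; below the dimer-risk threshold (threshold 3).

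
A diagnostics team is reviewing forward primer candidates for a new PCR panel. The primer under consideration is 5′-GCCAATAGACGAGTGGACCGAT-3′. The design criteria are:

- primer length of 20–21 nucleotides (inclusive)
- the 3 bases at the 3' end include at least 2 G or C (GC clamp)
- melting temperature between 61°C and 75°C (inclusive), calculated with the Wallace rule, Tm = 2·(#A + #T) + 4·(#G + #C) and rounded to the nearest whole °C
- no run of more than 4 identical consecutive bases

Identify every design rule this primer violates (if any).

Base counts: A=7, T=3, G=7, C=5 (length 22).
length: length 22, outside 20–21 ✗
GC clamp: 3' end GAT has 1 G/C, need ≥2 ✗
Tm: Tm = 2·10 + 4·12 = 68°C ✓
homopolymer run: longest run = 2 ✓

Fails: length, GC clamp.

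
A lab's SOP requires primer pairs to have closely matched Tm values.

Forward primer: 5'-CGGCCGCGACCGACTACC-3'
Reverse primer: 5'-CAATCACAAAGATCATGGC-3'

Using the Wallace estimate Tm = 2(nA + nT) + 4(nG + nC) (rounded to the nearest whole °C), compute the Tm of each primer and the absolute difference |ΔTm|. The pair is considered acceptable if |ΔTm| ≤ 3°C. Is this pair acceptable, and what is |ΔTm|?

|ΔTm| = 10°C; the pair is not acceptable.

Forward: A=3 T=1 G=5 C=9 → Tm = 2·4 + 4·14 = 64°C.
Reverse: A=8 T=3 G=3 C=5 → Tm = 2·11 + 4·8 = 54°C.
|ΔTm| = |64 − 54| = 10°C, > 3°C.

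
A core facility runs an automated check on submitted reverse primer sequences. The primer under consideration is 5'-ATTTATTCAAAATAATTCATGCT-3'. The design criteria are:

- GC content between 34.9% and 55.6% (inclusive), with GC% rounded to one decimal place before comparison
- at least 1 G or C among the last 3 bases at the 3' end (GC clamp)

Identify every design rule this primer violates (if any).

Fails: GC content.

Base counts: A=9, T=10, G=1, C=3 (length 23).
GC content: GC 4/23 = 17.4%, outside 34.9–55.6% ✗
GC clamp: 3' end GCT has 2 G/C ✓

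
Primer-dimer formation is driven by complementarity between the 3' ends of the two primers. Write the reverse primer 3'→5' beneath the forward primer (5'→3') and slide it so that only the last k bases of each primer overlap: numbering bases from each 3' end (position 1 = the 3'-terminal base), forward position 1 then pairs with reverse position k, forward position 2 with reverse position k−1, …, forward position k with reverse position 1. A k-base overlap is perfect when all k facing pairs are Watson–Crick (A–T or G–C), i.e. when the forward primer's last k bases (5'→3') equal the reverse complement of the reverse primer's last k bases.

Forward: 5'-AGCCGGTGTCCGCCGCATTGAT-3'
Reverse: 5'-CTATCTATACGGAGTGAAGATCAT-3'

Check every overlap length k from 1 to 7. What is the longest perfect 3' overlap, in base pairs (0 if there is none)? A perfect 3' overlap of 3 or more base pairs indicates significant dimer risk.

Last 7 bases (5'→3') — forward …CATTGAT, reverse …AGATCAT.
Reverse complement of the reverse primer's last 7 bases: ATGATCT; its first k bases are the reverse complement of the reverse primer's last k bases, so a perfect k-base overlap needs the forward primer's last k bases to equal them.
Comparing (forward last k vs required): k=1: T vs A ✗; k=2: AT vs AT ✓; k=3: GAT vs ATG ✗; k=4: TGAT vs ATGA ✗; k=5: TTGAT vs ATGAT ✗; k=6: ATTGAT vs ATGATC ✗; k=7: CATTGAT vs ATGATCT ✗.
Only k = 2 is perfect, so the longest perfect 3' overlap is 2.

Longest perfect overlap: 2 complementary base pairs; below the dimer-risk threshold (threshold 3).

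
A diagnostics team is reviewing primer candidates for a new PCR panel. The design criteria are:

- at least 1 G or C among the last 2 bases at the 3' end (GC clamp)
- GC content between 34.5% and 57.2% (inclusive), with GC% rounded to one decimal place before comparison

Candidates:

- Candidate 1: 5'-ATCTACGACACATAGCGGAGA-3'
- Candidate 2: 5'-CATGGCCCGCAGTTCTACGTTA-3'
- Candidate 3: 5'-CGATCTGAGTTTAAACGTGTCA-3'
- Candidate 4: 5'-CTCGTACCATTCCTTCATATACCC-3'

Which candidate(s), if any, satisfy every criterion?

Candidate 1, Candidate 3 and Candidate 4.

Candidate 1 (21 nt, A=8 T=3 G=5 C=5): 3' end GA has 1 G/C ✓; GC 10/21 = 47.6% ✓ — passes.
Candidate 2 (22 nt, A=4 T=6 G=5 C=7): 3' end TA has 0 G/C, need ≥1 ✗; GC 12/22 = 54.5% ✓ — fails.
Candidate 3 (22 nt, A=6 T=7 G=5 C=4): 3' end CA has 1 G/C ✓; GC 9/22 = 40.9% ✓ — passes.
Candidate 4 (24 nt, A=5 T=8 G=1 C=10): 3' end CC has 2 G/C ✓; GC 11/24 = 45.8% ✓ — passes.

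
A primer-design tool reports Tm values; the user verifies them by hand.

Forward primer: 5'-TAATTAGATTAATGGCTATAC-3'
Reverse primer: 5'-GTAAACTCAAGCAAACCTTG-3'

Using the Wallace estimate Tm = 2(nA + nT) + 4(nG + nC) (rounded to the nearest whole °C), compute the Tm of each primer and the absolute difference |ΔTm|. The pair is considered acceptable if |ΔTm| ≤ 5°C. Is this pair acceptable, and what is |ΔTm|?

Forward: A=8 T=8 G=3 C=2 → Tm = 2·16 + 4·5 = 52°C.
Reverse: A=8 T=4 G=3 C=5 → Tm = 2·12 + 4·8 = 56°C.
|ΔTm| = |52 − 56| = 4°C, ≤ 5°C.

|ΔTm| = 4°C; the pair is acceptable.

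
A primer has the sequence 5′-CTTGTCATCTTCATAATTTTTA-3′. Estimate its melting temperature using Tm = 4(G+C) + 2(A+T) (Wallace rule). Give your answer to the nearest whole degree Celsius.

54°C

Base counts: A=5, T=12, G=1, C=4 (length 22).
Tm = 2·(5+12) + 4·(1+4) = 2·17 + 4·5 = 34 + 20 = 54°C.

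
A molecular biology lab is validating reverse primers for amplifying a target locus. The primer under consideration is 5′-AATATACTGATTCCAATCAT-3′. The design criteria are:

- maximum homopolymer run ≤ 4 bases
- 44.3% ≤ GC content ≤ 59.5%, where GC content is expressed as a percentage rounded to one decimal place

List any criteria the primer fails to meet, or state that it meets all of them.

Fails: GC content.

Base counts: A=8, T=7, G=1, C=4 (length 20).
homopolymer run: longest run = 2 ✓
GC content: GC 5/20 = 25.0%, outside 44.3–59.5% ✗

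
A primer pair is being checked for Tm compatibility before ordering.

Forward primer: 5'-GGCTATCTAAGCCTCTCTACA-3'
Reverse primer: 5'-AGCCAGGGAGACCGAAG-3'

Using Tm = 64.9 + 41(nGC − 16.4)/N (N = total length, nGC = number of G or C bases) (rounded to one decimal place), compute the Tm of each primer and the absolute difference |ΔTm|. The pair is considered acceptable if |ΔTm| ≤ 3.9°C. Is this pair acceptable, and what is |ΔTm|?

|ΔTm| = 0.5°C; the pair is acceptable.

Forward: G+C = 10, N = 21 → Tm = 64.9 + 41·(10 − 16.4)/21 = 52.4°C.
Reverse: G+C = 11, N = 17 → Tm = 64.9 + 41·(11 − 16.4)/17 = 51.9°C.
|ΔTm| = |52.4 − 51.9| = 0.5°C, ≤ 3.9°C.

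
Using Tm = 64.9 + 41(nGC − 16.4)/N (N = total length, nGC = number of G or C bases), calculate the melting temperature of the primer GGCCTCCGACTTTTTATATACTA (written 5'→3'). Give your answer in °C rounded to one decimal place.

Base counts: A=5, T=9, G=3, C=6; G+C = 9, N = 23.
Tm = 64.9 + 41·(9 − 16.4)/23 = 64.9 + -303.40/23 = 51.7°C.

51.7°C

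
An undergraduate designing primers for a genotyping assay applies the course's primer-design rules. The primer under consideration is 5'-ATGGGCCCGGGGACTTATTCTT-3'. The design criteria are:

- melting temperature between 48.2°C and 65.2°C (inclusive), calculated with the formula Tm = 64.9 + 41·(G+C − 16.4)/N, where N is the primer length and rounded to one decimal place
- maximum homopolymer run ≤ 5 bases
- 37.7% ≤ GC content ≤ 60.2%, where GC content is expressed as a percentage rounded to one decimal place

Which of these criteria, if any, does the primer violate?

Meets all criteria.

Base counts: A=3, T=7, G=7, C=5 (length 22).
Tm: Tm = 64.9 + 41·(12 − 16.4)/22 = 56.7°C ✓
homopolymer run: longest run = 4 ✓
GC content: GC 12/22 = 54.5% ✓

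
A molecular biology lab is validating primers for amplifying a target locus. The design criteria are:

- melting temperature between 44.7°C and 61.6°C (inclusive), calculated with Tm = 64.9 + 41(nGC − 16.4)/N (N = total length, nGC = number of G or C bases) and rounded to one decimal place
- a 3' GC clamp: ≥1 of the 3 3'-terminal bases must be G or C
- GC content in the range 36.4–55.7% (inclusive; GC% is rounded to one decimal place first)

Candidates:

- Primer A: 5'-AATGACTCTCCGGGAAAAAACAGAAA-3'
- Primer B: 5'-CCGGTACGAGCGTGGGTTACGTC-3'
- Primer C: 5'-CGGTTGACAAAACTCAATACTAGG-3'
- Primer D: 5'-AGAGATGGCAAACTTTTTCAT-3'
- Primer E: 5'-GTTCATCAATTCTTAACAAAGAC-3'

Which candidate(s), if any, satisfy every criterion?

Primer C only.

Primer A (26 nt, A=13 T=3 G=5 C=5): Tm = 64.9 + 41·(10 − 16.4)/26 = 54.8°C ✓; 3' end AAA has 0 G/C, need ≥1 ✗; GC 10/26 = 38.5% ✓ — fails.
Primer B (23 nt, A=3 T=5 G=9 C=6): Tm = 64.9 + 41·(15 − 16.4)/23 = 62.4°C, outside 44.7–61.6°C ✗; 3' end GTC has 2 G/C ✓; GC 15/23 = 65.2%, outside 36.4–55.7% ✗ — fails.
Primer C (24 nt, A=9 T=5 G=5 C=5): Tm = 64.9 + 41·(10 − 16.4)/24 = 54.0°C ✓; 3' end AGG has 2 G/C ✓; GC 10/24 = 41.7% ✓ — passes.
Primer D (21 nt, A=7 T=7 G=4 C=3): Tm = 64.9 + 41·(7 − 16.4)/21 = 46.5°C ✓; 3' end CAT has 1 G/C ✓; GC 7/21 = 33.3%, outside 36.4–55.7% ✗ — fails.
Primer E (23 nt, A=9 T=7 G=2 C=5): Tm = 64.9 + 41·(7 − 16.4)/23 = 48.1°C ✓; 3' end GAC has 2 G/C ✓; GC 7/23 = 30.4%, outside 36.4–55.7% ✗ — fails.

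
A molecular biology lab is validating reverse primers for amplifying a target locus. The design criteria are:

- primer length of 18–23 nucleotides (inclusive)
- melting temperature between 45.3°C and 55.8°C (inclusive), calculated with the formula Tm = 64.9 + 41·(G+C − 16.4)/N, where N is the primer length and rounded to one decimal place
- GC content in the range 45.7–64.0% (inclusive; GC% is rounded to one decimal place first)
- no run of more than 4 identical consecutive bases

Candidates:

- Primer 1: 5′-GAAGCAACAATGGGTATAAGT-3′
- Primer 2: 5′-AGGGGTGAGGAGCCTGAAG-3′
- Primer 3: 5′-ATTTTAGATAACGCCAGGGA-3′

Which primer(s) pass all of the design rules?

Primer 2 only.

Primer 1 (21 nt, A=9 T=4 G=6 C=2): length 21 ✓; Tm = 64.9 + 41·(8 − 16.4)/21 = 48.5°C ✓; GC 8/21 = 38.1%, outside 45.7–64.0% ✗; longest run = 3 ✓ — fails.
Primer 2 (19 nt, A=5 T=2 G=10 C=2): length 19 ✓; Tm = 64.9 + 41·(12 − 16.4)/19 = 55.4°C ✓; GC 12/19 = 63.2% ✓; longest run = 4 ✓ — passes.
Primer 3 (20 nt, A=7 T=5 G=5 C=3): length 20 ✓; Tm = 64.9 + 41·(8 − 16.4)/20 = 47.7°C ✓; GC 8/20 = 40.0%, outside 45.7–64.0% ✗; longest run = 4 ✓ — fails.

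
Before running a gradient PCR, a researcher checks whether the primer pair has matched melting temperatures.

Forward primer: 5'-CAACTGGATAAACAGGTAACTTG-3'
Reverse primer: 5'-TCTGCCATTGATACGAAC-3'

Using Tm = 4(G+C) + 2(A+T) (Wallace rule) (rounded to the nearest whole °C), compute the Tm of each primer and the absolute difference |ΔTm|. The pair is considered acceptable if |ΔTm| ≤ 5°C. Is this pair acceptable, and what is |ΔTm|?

|ΔTm| = 12°C; the pair is not acceptable.

Forward: A=9 T=5 G=5 C=4 → Tm = 2·14 + 4·9 = 64°C.
Reverse: A=5 T=5 G=3 C=5 → Tm = 2·10 + 4·8 = 52°C.
|ΔTm| = |64 − 52| = 12°C, > 5°C.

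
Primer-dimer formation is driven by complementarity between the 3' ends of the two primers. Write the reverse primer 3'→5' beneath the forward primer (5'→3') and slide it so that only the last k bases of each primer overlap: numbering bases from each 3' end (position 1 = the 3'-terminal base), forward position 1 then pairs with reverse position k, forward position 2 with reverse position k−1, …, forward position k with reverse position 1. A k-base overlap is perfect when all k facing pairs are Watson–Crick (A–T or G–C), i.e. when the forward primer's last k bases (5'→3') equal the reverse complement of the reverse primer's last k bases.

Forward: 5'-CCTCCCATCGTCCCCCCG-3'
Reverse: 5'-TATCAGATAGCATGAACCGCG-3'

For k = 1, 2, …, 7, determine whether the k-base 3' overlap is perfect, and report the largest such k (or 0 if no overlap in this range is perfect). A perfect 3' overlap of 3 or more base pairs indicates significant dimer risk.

Longest perfect overlap: 2 complementary base pairs; below the dimer-risk threshold (threshold 3).

Last 7 bases (5'→3') — forward …CCCCCCG, reverse …AACCGCG.
Reverse complement of the reverse primer's last 7 bases: CGCGGTT; its first k bases are the reverse complement of the reverse primer's last k bases, so a perfect k-base overlap needs the forward primer's last k bases to equal them.
Comparing (forward last k vs required): k=1: G vs C ✗; k=2: CG vs CG ✓; k=3: CCG vs CGC ✗; k=4: CCCG vs CGCG ✗; k=5: CCCCG vs CGCGG ✗; k=6: CCCCCG vs CGCGGT ✗; k=7: CCCCCCG vs CGCGGTT ✗.
Only k = 2 is perfect, so the longest perfect 3' overlap is 2.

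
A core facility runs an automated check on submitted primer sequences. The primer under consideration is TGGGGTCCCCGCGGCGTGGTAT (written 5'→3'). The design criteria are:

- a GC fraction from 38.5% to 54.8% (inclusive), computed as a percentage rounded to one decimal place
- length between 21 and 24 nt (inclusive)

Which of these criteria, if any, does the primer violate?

Base counts: A=1, T=5, G=10, C=6 (length 22).
GC content: GC 16/22 = 72.7%, outside 38.5–54.8% ✗
length: length 22 ✓

Fails: GC content.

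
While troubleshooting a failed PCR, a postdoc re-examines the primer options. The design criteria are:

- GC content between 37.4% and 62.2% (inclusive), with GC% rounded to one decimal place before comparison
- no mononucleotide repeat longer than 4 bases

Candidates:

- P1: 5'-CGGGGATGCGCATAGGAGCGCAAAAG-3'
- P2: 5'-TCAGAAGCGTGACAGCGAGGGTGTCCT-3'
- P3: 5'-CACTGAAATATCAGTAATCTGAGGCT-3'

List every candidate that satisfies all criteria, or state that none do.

P1, P2 and P3.

P1 (26 nt, A=8 T=2 G=11 C=5): GC 16/26 = 61.5% ✓; longest run = 4 ✓ — passes.
P2 (27 nt, A=6 T=5 G=10 C=6): GC 16/27 = 59.3% ✓; longest run = 3 ✓ — passes.
P3 (26 nt, A=9 T=7 G=5 C=5): GC 10/26 = 38.5% ✓; longest run = 3 ✓ — passes.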